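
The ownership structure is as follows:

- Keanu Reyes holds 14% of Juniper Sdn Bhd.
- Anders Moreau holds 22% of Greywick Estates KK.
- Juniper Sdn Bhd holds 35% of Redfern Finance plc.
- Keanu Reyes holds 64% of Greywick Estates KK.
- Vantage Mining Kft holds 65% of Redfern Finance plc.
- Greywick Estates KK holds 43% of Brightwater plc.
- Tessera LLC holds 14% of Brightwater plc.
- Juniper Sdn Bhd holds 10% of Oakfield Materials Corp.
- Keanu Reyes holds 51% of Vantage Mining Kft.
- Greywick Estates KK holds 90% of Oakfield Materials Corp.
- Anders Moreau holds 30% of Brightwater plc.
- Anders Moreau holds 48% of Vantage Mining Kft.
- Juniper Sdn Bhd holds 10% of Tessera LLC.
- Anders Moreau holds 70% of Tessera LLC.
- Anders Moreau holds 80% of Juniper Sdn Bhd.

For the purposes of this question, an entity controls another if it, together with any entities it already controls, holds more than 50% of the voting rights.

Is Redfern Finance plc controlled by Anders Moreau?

Anders holds 80% of Juniper, so Anders controls Juniper.
Juniper and Anders together hold 10% + 70% = 80% of Tessera, so Anders controls Tessera.
In Redfern, Anders's side holds only 35%, not > 50%.
So Anders does not control Redfern.

No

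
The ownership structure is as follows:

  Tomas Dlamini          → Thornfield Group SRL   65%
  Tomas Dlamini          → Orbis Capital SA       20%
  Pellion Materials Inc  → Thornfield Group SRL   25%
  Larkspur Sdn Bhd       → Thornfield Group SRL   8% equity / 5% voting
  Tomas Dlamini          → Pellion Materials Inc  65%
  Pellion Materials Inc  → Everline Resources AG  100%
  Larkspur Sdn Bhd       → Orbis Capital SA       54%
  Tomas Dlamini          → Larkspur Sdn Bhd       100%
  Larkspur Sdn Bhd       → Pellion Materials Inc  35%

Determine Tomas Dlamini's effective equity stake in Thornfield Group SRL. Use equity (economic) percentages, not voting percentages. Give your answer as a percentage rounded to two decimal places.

Tomas reaches Thornfield along 4 paths.
Direct stake: 65% = 65%.
Via Larkspur: 100% × 8% = 8%.
Via Pellion: 65% × 25% = 16.25%.
Via Larkspur → Pellion: 100% × 35% × 25% = 8.75%.
Total: 65% + 8% + 16.25% + 8.75% = 98%.
Rounded: 98.00%.

98.00%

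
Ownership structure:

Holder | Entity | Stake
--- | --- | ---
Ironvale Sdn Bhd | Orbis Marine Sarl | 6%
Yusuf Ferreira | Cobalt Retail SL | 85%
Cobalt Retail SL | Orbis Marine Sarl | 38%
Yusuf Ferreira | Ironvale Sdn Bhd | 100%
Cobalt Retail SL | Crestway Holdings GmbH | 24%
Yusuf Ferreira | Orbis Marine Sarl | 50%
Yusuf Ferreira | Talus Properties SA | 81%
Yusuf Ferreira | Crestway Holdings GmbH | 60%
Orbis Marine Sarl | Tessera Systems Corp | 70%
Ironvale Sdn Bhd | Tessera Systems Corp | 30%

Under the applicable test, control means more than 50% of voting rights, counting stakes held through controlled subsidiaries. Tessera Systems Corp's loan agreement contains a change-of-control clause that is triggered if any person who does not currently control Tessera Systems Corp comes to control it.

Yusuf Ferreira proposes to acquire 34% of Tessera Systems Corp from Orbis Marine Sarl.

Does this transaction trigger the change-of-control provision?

The purchase adds only to Yusuf's holdings (Orbis's stake shrinks), so Yusuf is the only person who could newly come to control Tessera.
Yusuf holds 100% of Ironvale, so Yusuf controls Ironvale.
Yusuf holds 85% of Cobalt, so Yusuf controls Cobalt.
Cobalt and Yusuf and Ironvale together hold 38% + 50% + 6% = 94% of Orbis, so Yusuf controls Orbis.
Orbis and Ironvale together hold 70% + 30% = 100% of Tessera, so Yusuf controls Tessera.
So Yusuf already controls Tessera before the transaction.
After the purchase, Yusuf holds 34% of Tessera directly, and Orbis's stake falls to 36%.
Yusuf controlled Tessera already, so this is not a new person acquiring control; every other person's position is unchanged or reduced.
No new person acquires control, so the clause is not triggered.

No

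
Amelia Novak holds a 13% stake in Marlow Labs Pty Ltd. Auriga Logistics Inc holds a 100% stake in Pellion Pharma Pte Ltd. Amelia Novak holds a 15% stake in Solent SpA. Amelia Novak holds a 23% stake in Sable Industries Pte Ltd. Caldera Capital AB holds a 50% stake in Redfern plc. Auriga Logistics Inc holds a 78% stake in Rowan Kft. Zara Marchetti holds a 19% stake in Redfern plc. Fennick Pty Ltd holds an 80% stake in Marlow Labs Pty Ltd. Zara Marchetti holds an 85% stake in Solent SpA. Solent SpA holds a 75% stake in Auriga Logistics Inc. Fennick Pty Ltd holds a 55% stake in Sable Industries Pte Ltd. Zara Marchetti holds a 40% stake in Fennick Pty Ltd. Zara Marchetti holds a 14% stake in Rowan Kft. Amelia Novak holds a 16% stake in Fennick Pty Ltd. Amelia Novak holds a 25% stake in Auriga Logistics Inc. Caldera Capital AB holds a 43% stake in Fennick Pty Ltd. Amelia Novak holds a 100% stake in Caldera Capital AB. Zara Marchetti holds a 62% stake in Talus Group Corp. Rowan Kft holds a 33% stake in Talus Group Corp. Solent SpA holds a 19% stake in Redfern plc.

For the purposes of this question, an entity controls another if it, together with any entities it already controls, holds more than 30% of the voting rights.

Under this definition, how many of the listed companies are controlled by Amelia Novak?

Amelia holds 100% of Caldera, so Amelia controls Caldera.
Caldera and Amelia together hold 43% + 16% = 59% of Fennick, so Amelia controls Fennick.
Caldera holds 50% of Redfern, so Amelia controls Redfern.
Fennick and Amelia together hold 55% + 23% = 78% of Sable, so Amelia controls Sable.
Fennick and Amelia together hold 80% + 13% = 93% of Marlow, so Amelia controls Marlow.
No other company's threshold is met.
Amelia controls 5 companies.

5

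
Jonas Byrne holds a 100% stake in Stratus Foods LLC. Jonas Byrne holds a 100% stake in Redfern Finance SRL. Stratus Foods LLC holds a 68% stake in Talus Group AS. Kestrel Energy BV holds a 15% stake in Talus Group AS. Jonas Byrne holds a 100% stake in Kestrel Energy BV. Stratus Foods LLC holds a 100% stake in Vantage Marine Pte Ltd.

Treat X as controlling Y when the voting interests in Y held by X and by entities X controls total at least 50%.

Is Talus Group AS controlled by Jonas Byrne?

Yes

Jonas holds 100% of Stratus, so Jonas controls Stratus.
Jonas holds 100% of Kestrel, so Jonas controls Kestrel.
Kestrel and Stratus together hold 15% + 68% = 83% of Talus, so Jonas controls Talus.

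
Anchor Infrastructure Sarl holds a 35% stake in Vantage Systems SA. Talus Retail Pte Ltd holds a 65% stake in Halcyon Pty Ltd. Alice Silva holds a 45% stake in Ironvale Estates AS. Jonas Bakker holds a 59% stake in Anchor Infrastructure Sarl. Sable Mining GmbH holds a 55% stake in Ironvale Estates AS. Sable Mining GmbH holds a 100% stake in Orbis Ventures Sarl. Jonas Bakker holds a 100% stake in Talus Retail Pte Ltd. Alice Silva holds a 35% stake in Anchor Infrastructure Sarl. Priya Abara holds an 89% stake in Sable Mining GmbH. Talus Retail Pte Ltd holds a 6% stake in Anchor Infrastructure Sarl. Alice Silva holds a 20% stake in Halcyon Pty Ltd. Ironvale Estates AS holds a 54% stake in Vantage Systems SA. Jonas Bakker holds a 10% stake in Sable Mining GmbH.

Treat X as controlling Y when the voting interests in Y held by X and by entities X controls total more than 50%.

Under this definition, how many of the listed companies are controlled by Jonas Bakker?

Jonas holds 100% of Talus, so Jonas controls Talus.
Talus holds 65% of Halcyon, so Jonas controls Halcyon.
Talus and Jonas together hold 6% + 59% = 65% of Anchor, so Jonas controls Anchor.
No other company's threshold is met.
Jonas controls 3 companies.

3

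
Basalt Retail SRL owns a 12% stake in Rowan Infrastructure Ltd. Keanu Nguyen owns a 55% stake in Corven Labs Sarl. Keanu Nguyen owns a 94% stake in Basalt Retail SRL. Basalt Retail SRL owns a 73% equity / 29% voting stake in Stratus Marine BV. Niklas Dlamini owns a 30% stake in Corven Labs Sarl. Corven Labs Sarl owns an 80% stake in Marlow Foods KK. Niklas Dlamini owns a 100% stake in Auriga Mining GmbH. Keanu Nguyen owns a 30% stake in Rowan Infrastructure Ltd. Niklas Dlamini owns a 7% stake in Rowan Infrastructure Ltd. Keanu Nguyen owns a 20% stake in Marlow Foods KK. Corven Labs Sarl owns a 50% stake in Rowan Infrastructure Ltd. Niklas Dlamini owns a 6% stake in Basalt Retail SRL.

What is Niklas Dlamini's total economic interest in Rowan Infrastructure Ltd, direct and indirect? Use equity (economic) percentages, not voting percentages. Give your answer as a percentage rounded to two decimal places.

Niklas reaches Rowan along 3 paths.
Via Corven: 30% × 50% = 15%.
Via Basalt: 6% × 12% = 0.72%.
Direct stake: 7% = 7%.
Total: 15% + 0.72% + 7% = 22.72%.

22.72%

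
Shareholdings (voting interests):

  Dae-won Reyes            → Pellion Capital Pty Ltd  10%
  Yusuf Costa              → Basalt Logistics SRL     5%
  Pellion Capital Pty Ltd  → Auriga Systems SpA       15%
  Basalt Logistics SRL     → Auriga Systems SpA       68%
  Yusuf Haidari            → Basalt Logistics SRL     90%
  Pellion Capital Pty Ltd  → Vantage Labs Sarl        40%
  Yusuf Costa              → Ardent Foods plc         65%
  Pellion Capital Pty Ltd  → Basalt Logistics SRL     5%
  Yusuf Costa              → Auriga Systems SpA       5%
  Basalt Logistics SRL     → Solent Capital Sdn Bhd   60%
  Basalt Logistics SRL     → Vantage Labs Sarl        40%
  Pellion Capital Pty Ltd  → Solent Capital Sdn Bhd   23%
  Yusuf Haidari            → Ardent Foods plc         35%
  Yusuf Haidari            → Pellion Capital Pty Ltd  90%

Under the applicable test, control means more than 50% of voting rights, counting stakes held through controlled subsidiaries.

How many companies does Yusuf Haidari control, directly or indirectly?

Yusuf Haidari holds 90% of Pellion, so Yusuf Haidari controls Pellion.
Yusuf Haidari and Pellion together hold 90% + 5% = 95% of Basalt, so Yusuf Haidari controls Basalt.
Pellion and Basalt together hold 23% + 60% = 83% of Solent, so Yusuf Haidari controls Solent.
Pellion and Basalt together hold 15% + 68% = 83% of Auriga, so Yusuf Haidari controls Auriga.
Pellion and Basalt together hold 40% + 40% = 80% of Vantage, so Yusuf Haidari controls Vantage.
No other company's threshold is met.
Yusuf Haidari controls 5 companies.

5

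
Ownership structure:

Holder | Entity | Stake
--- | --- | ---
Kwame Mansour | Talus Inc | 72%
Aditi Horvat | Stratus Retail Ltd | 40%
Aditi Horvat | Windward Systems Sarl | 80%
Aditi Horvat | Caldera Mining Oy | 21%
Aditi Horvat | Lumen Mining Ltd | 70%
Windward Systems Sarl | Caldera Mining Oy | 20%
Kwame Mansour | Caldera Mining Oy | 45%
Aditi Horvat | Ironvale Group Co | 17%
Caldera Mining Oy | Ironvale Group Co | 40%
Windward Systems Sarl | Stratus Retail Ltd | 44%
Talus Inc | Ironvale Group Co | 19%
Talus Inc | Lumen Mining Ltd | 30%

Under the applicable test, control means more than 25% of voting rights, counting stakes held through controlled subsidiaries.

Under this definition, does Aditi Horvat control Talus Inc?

No

Aditi holds 80% of Windward, so Aditi controls Windward.
Aditi holds 70% of Lumen, so Aditi controls Lumen.
Windward and Aditi together hold 20% + 21% = 41% of Caldera, so Aditi controls Caldera.
Caldera and Aditi together hold 40% + 17% = 57% of Ironvale, so Aditi controls Ironvale.
Aditi and Windward together hold 40% + 44% = 84% of Stratus, so Aditi controls Stratus.
Neither Aditi nor any entity Aditi controls holds any voting interest in Talus.
So Aditi does not control Talus.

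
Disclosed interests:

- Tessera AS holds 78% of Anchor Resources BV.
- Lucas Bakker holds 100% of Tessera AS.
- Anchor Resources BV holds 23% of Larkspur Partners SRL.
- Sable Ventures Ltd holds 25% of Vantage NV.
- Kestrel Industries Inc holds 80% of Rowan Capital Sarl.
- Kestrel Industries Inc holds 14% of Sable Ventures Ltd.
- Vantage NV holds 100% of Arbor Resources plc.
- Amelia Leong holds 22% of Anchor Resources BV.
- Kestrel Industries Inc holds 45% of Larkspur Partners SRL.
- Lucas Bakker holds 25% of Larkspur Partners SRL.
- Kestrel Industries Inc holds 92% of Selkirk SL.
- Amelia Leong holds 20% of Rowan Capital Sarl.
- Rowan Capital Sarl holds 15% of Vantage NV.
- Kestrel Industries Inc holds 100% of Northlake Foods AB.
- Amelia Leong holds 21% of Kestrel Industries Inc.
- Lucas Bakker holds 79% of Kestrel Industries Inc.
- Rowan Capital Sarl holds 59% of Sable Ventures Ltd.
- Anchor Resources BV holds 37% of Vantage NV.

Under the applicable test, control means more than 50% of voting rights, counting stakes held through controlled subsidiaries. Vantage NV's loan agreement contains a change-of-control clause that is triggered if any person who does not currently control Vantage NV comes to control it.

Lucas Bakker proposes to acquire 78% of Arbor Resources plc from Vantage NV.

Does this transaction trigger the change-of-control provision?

The purchase adds only to Lucas's holdings (Vantage's stake shrinks), so Lucas is the only person who could newly come to control Vantage.
Lucas holds 79% of Kestrel, so Lucas controls Kestrel.
Kestrel holds 80% of Rowan, so Lucas controls Rowan.
Rowan and Kestrel together hold 59% + 14% = 73% of Sable, so Lucas controls Sable.
Lucas holds 100% of Tessera, so Lucas controls Tessera.
Tessera holds 78% of Anchor, so Lucas controls Anchor.
Rowan and Sable and Anchor together hold 15% + 25% + 37% = 77% of Vantage, so Lucas controls Vantage.
So Lucas already controls Vantage before the transaction.
After the purchase, Lucas holds 78% of Arbor directly, and Vantage's stake falls to 22%.
Lucas controlled Vantage already, so this is not a new person acquiring control; every other person's position is unchanged or reduced.
No new person acquires control, so the clause is not triggered.

No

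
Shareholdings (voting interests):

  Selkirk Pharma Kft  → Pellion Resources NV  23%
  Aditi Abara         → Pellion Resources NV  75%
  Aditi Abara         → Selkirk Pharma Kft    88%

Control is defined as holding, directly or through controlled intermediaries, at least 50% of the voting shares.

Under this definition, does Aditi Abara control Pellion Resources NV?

Aditi holds 88% of Selkirk, so Aditi controls Selkirk.
Aditi and Selkirk together hold 75% + 23% = 98% of Pellion, so Aditi controls Pellion.

Yes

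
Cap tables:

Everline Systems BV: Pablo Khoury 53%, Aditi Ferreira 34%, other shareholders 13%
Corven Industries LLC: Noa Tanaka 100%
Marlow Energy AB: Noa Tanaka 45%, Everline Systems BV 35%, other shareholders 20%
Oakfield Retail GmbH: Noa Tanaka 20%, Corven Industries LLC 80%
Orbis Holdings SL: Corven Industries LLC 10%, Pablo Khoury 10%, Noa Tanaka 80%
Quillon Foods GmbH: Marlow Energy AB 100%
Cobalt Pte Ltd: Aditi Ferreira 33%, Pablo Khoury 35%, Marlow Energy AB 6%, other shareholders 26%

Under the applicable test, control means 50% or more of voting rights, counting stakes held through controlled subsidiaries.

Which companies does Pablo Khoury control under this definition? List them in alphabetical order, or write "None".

Pablo holds 53% of Everline, so Pablo controls Everline.
No other company's threshold is met.

Everline Systems BV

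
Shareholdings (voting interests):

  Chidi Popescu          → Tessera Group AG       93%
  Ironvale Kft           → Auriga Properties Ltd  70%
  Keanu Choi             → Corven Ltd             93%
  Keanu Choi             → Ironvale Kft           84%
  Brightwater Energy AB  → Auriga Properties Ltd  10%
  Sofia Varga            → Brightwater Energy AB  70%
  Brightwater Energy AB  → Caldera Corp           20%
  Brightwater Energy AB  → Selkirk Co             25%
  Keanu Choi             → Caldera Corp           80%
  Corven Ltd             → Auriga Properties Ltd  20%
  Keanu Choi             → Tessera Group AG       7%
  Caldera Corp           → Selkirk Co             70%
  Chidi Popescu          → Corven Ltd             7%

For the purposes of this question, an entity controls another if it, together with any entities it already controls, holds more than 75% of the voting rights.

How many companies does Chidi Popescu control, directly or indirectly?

1

Chidi holds 93% of Tessera, so Chidi controls Tessera.
No other company's threshold is met.
Chidi controls 1 company.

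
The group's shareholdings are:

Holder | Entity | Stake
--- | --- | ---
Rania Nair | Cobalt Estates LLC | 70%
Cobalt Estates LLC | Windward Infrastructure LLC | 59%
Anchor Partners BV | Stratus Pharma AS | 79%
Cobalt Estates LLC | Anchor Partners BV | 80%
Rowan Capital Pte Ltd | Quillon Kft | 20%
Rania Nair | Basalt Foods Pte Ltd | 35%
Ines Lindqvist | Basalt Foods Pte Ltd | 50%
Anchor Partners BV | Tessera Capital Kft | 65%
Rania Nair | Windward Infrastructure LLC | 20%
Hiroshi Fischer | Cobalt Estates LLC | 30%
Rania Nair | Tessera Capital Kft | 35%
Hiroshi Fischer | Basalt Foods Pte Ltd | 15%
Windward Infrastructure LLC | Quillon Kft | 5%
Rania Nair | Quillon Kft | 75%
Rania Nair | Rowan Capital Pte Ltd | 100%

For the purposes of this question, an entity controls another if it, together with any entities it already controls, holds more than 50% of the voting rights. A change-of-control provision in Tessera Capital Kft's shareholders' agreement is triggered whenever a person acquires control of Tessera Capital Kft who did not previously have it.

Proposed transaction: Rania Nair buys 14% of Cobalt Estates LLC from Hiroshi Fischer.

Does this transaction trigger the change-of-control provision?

The purchase adds only to Rania's holdings (Hiroshi's stake shrinks), so Rania is the only person who could newly come to control Tessera.
Rania holds 70% of Cobalt, so Rania controls Cobalt.
Cobalt holds 80% of Anchor, so Rania controls Anchor.
Anchor and Rania together hold 65% + 35% = 100% of Tessera, so Rania controls Tessera.
So Rania already controls Tessera before the transaction.
After the purchase, Rania's direct stake in Cobalt rises to 70% + 14% = 84%, and Hiroshi's stake falls to 16%.
Rania controlled Tessera already, so this is not a new person acquiring control; every other person's position is unchanged or reduced.
No new person acquires control, so the clause is not triggered.

No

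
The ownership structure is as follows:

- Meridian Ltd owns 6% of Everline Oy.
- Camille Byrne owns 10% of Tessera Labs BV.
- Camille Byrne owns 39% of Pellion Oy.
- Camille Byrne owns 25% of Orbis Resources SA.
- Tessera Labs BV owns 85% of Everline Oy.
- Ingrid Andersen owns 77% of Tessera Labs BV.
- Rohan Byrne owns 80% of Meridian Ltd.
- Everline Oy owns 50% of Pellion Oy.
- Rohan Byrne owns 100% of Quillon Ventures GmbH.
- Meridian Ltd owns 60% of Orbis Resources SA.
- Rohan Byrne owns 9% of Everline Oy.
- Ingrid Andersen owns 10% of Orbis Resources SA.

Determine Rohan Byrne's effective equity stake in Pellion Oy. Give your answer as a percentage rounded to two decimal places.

6.90%

Rohan reaches Pellion along 2 paths.
Via Meridian → Everline: 80% × 6% × 50% = 2.4%.
Via Everline: 9% × 50% = 4.5%.
Total: 2.4% + 4.5% = 6.9%.
Rounded: 6.90%.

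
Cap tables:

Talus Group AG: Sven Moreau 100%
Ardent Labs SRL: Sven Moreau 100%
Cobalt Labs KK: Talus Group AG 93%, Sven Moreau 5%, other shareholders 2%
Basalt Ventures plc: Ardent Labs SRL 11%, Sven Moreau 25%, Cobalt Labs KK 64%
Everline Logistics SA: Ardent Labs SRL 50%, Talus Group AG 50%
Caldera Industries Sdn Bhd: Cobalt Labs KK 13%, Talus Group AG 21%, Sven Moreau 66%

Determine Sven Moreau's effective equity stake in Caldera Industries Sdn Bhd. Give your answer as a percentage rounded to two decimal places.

Sven reaches Caldera along 4 paths.
Via Talus → Cobalt: 100% × 93% × 13% = 12.09%.
Via Cobalt: 5% × 13% = 0.65%.
Via Talus: 100% × 21% = 21%.
Direct stake: 66% = 66%.
Total: 12.09% + 0.65% + 21% + 66% = 99.74%.

99.74%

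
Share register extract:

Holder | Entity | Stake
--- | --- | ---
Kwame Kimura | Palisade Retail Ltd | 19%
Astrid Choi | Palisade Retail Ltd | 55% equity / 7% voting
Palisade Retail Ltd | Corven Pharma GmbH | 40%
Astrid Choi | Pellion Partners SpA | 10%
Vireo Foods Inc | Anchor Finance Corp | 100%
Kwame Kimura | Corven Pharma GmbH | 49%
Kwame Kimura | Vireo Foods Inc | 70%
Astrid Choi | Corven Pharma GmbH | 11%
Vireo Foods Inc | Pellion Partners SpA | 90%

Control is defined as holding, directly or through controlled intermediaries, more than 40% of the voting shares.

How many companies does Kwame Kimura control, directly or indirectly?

Kwame holds 70% of Vireo, so Kwame controls Vireo.
Vireo holds 90% of Pellion, so Kwame controls Pellion.
Vireo holds 100% of Anchor, so Kwame controls Anchor.
Kwame holds 49% of Corven, so Kwame controls Corven.
No other company's threshold is met.
Kwame controls 4 companies.

4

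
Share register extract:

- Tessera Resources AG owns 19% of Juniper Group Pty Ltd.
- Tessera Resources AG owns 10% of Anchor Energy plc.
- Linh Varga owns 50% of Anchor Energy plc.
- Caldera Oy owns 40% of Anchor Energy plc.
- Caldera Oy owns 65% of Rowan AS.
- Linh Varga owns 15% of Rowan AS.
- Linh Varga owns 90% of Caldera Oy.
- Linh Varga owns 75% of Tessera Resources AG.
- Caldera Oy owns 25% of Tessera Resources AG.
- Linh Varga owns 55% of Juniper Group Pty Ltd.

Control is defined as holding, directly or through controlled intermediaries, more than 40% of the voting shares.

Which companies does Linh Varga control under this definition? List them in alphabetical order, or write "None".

Anchor Energy plc, Caldera Oy, Juniper Group Pty Ltd, Rowan AS, Tessera Resources AG

Linh holds 90% of Caldera, so Linh controls Caldera.
Caldera and Linh together hold 25% + 75% = 100% of Tessera, so Linh controls Tessera.
Tessera and Linh together hold 19% + 55% = 74% of Juniper, so Linh controls Juniper.
Linh and Caldera together hold 15% + 65% = 80% of Rowan, so Linh controls Rowan.
Caldera and Tessera and Linh together hold 40% + 10% + 50% = 100% of Anchor, so Linh controls Anchor.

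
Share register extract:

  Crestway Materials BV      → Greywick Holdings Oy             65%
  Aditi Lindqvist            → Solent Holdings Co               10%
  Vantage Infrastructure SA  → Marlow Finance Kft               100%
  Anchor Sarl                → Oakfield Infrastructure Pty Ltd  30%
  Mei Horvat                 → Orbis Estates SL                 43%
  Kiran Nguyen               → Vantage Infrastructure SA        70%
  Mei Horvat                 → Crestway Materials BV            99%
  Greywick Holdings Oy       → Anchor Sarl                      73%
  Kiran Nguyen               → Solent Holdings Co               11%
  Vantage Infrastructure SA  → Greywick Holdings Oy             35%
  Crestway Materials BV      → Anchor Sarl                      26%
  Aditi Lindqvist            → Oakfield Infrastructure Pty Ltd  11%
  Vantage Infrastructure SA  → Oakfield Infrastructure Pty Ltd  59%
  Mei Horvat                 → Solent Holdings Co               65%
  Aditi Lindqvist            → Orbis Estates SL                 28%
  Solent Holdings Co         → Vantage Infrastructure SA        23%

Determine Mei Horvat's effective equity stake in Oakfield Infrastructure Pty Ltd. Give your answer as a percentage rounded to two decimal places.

31.78%

Mei reaches Oakfield along 4 paths.
Via Solent → Vantage → Greywick → Anchor: 65% × 23% × 35% × 73% × 30% = 1.1459175%.
Via Crestway → Greywick → Anchor: 99% × 65% × 73% × 30% = 14.09265%.
Via Crestway → Anchor: 99% × 26% × 30% = 7.722%.
Via Solent → Vantage: 65% × 23% × 59% = 8.8205%.
Total: 1.1459175% + 14.09265% + 7.722% + 8.8205% = 31.7810675%.
Rounded: 31.78%.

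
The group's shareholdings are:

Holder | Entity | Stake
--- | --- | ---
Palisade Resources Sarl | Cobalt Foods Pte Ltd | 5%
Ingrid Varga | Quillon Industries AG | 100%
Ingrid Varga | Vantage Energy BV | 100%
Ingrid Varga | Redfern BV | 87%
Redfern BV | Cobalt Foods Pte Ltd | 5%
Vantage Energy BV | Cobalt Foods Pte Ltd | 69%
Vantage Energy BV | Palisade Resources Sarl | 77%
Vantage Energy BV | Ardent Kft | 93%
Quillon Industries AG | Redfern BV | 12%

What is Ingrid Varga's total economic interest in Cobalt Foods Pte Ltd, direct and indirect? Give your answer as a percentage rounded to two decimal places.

77.80%

Ingrid reaches Cobalt along 4 paths.
Via Vantage: 100% × 69% = 69%.
Via Vantage → Palisade: 100% × 77% × 5% = 3.85%.
Via Redfern: 87% × 5% = 4.35%.
Via Quillon → Redfern: 100% × 12% × 5% = 0.6%.
Total: 69% + 3.85% + 4.35% + 0.6% = 77.8%.
Rounded: 77.80%.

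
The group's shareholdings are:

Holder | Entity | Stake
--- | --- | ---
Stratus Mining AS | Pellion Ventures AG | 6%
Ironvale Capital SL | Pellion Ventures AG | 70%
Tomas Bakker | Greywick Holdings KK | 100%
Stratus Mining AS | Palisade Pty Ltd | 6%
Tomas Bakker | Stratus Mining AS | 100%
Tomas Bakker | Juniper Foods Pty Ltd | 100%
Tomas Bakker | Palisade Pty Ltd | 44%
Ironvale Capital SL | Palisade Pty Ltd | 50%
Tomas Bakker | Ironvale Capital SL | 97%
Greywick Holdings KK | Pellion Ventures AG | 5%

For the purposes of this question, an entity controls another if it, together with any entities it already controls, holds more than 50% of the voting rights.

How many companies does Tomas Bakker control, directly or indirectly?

Tomas holds 97% of Ironvale, so Tomas controls Ironvale.
Tomas holds 100% of Greywick, so Tomas controls Greywick.
Tomas holds 100% of Stratus, so Tomas controls Stratus.
Stratus and Greywick and Ironvale together hold 6% + 5% + 70% = 81% of Pellion, so Tomas controls Pellion.
Tomas holds 100% of Juniper, so Tomas controls Juniper.
Tomas and Ironvale and Stratus together hold 44% + 50% + 6% = 100% of Palisade, so Tomas controls Palisade.
Tomas controls 6 companies.

6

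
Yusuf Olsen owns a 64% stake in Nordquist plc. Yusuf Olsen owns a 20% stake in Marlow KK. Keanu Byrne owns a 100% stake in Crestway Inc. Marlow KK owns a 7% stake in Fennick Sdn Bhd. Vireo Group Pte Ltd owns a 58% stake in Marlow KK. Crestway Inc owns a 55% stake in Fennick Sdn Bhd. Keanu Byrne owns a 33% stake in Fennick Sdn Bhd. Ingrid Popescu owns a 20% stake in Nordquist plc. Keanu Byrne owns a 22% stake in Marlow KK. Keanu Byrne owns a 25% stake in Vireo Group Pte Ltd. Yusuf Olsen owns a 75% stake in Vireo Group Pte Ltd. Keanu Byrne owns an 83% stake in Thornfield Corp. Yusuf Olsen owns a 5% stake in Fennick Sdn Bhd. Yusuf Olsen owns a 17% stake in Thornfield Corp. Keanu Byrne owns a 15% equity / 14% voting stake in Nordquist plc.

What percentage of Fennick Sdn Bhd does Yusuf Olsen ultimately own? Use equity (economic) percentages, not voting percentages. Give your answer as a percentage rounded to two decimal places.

9.45%

Yusuf reaches Fennick along 3 paths.
Via Vireo → Marlow: 75% × 58% × 7% = 3.045%.
Via Marlow: 20% × 7% = 1.4%.
Direct stake: 5% = 5%.
Total: 3.045% + 1.4% + 5% = 9.445%.
Rounded: 9.45%.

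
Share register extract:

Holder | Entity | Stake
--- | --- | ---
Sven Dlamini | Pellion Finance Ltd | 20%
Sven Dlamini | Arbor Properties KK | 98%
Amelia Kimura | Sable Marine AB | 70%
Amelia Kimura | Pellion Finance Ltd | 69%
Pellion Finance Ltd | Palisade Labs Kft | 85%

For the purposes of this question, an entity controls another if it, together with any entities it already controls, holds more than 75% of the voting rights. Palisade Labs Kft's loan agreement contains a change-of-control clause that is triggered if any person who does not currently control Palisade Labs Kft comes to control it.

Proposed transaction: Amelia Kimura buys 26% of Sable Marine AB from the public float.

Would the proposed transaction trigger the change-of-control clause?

The purchase changes only Amelia's holdings, so Amelia is the only person who could newly come to control Palisade.
Amelia's largest direct stake is 70% in Sable, which does not meet the threshold, so Amelia controls no company.
Neither Amelia nor any entity Amelia controls holds any voting interest in Palisade.
So before the transaction, Amelia does not control Palisade.
After the purchase, Amelia's direct stake in Sable rises to 70% + 26% = 96%.
Amelia holds 96% of Sable, so Amelia controls Sable.
After the transaction, neither Amelia nor any entity Amelia controls holds a voting interest in Palisade, so Amelia still does not control it.
No new person acquires control, so the clause is not triggered.

No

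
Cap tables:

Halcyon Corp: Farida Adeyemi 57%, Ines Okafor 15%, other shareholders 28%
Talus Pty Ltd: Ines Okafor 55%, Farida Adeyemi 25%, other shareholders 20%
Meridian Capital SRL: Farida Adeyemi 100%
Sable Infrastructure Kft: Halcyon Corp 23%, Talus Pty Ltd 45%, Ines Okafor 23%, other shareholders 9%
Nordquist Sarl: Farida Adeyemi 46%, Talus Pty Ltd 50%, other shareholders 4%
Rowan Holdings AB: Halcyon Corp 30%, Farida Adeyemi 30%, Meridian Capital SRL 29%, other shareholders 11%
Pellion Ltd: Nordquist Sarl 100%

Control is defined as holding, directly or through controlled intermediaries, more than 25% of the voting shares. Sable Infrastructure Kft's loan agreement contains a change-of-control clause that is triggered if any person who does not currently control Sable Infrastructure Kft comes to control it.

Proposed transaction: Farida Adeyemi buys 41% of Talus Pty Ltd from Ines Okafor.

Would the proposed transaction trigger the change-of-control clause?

Yes

The purchase adds only to Farida's holdings (Ines's stake shrinks), so Farida is the only person who could newly come to control Sable.
Farida holds 57% of Halcyon, so Farida controls Halcyon.
Farida holds 100% of Meridian, so Farida controls Meridian.
Farida holds 46% of Nordquist, so Farida controls Nordquist.
Halcyon and Farida and Meridian together hold 30% + 30% + 29% = 89% of Rowan, so Farida controls Rowan.
Nordquist holds 100% of Pellion, so Farida controls Pellion.
In Sable, Farida's side holds only 23%, not > 25%.
So before the transaction, Farida does not control Sable.
After the purchase, Farida's direct stake in Talus rises to 25% + 41% = 66%, and Ines's stake falls to 14%.
Farida holds 66% of Talus, so Farida controls Talus.
Halcyon and Talus together hold 23% + 45% = 68% of Sable, so Farida controls Sable.
Farida did not control Sable before and does after, so the clause is triggered.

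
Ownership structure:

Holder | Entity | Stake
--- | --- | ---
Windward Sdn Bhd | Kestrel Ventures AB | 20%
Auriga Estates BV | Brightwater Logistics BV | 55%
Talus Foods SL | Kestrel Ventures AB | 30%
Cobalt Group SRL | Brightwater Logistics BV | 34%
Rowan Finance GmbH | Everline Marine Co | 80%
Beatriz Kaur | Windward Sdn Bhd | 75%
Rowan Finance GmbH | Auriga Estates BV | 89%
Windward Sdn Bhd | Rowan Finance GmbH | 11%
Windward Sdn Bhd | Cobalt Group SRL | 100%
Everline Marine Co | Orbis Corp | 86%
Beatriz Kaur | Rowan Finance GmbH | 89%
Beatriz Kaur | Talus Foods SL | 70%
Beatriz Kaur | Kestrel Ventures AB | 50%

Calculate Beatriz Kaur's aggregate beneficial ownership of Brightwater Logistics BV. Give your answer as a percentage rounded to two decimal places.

73.10%

Beatriz reaches Brightwater along 3 paths.
Via Windward → Cobalt: 75% × 100% × 34% = 25.5%.
Via Rowan → Auriga: 89% × 89% × 55% = 43.5655%.
Via Windward → Rowan → Auriga: 75% × 11% × 89% × 55% = 4.038375%.
Total: 25.5% + 43.5655% + 4.038375% = 73.103875%.
Rounded: 73.10%.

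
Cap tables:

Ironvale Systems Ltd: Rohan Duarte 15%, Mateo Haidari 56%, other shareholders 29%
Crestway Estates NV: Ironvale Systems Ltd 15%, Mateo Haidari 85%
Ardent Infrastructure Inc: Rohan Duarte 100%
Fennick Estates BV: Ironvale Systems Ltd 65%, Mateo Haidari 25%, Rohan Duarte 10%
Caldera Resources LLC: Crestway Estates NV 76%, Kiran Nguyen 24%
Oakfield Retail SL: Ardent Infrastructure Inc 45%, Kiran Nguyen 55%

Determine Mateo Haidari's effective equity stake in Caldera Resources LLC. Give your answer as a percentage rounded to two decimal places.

Mateo reaches Caldera along 2 paths.
Via Ironvale → Crestway: 56% × 15% × 76% = 6.384%.
Via Crestway: 85% × 76% = 64.6%.
Total: 6.384% + 64.6% = 70.984%.
Rounded: 70.98%.

70.98%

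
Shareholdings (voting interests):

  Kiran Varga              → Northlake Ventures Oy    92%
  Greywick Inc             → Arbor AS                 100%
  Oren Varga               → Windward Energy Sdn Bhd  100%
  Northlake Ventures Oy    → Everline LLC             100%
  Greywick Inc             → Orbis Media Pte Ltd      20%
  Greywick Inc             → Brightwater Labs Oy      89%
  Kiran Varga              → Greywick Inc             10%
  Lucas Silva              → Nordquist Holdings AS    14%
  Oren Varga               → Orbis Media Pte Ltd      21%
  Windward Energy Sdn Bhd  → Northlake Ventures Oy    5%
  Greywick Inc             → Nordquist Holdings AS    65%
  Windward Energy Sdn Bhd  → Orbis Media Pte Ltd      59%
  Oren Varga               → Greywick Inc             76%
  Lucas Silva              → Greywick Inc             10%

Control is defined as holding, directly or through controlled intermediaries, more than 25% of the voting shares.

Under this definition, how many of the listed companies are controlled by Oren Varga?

6

Oren holds 100% of Windward, so Oren controls Windward.
Oren holds 76% of Greywick, so Oren controls Greywick.
Greywick holds 65% of Nordquist, so Oren controls Nordquist.
Greywick and Oren and Windward together hold 20% + 21% + 59% = 100% of Orbis, so Oren controls Orbis.
Greywick holds 100% of Arbor, so Oren controls Arbor.
Greywick holds 89% of Brightwater, so Oren controls Brightwater.
No other company's threshold is met.
Oren controls 6 companies.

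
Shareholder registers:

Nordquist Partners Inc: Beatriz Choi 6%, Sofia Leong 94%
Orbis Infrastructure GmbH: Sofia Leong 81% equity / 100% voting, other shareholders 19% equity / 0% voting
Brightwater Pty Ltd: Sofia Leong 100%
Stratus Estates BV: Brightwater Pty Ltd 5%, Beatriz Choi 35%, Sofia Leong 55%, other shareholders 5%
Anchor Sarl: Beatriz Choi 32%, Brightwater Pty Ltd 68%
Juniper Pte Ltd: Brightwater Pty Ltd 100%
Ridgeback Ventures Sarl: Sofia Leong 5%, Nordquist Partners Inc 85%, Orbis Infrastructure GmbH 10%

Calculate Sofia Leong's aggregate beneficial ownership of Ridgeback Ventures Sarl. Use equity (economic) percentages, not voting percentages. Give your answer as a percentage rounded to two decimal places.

93.00%

Sofia reaches Ridgeback along 3 paths.
Direct stake: 5% = 5%.
Via Nordquist: 94% × 85% = 79.9%.
Via Orbis: 81% × 10% = 8.1%.
Total: 5% + 79.9% + 8.1% = 93%.
Rounded: 93.00%.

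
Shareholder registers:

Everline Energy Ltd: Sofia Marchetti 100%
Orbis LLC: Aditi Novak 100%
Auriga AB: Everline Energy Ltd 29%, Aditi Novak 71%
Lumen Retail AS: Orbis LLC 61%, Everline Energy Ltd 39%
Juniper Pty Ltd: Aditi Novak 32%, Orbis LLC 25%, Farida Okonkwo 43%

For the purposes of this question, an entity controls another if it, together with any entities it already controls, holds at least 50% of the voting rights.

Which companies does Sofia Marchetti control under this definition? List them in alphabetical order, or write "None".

Sofia holds 100% of Everline, so Sofia controls Everline.
No other company's threshold is met.

Everline Energy Ltd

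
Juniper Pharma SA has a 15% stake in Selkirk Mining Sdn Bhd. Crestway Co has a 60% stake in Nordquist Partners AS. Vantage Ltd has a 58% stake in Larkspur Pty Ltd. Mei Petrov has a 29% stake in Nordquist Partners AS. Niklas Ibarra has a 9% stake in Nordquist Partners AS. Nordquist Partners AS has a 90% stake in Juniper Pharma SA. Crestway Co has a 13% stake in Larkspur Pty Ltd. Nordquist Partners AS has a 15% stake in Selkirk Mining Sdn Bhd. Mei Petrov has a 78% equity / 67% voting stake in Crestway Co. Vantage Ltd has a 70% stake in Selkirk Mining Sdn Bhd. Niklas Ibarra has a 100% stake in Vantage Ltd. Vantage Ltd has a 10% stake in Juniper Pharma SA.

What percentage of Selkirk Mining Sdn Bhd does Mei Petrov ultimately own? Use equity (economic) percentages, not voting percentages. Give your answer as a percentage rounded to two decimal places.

21.60%

Mei reaches Selkirk along 4 paths.
Via Crestway → Nordquist → Juniper: 78% × 60% × 90% × 15% = 6.318%.
Via Nordquist → Juniper: 29% × 90% × 15% = 3.915%.
Via Crestway → Nordquist: 78% × 60% × 15% = 7.02%.
Via Nordquist: 29% × 15% = 4.35%.
Total: 6.318% + 3.915% + 7.02% + 4.35% = 21.603%.
Rounded: 21.60%.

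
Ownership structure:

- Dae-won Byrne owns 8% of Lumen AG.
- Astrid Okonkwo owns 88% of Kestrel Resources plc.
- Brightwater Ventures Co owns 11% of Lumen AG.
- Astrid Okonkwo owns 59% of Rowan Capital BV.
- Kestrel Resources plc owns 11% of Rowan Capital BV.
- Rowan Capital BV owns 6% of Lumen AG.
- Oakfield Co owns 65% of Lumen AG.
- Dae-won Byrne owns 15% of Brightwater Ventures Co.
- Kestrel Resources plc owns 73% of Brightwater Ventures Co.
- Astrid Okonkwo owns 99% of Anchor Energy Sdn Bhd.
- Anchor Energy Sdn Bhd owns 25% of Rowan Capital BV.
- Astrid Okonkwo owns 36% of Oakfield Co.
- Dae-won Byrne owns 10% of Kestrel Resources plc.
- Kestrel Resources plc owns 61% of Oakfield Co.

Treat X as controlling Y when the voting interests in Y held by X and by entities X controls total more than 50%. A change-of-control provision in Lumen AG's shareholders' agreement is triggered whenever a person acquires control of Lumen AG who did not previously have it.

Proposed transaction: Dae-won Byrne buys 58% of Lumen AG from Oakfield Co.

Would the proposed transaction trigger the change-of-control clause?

The purchase adds only to Dae-won's holdings (Oakfield's stake shrinks), so Dae-won is the only person who could newly come to control Lumen.
Dae-won's largest direct stake is 15% in Brightwater, which does not meet the threshold, so Dae-won controls no company.
In Lumen, Dae-won's side holds only 8%, not > 50%.
So before the transaction, Dae-won does not control Lumen.
After the purchase, Dae-won's direct stake in Lumen rises to 8% + 58% = 66%, and Oakfield's stake falls to 7%.
Dae-won holds 66% of Lumen, so Dae-won controls Lumen.
Dae-won did not control Lumen before and does after, so the clause is triggered.

Yes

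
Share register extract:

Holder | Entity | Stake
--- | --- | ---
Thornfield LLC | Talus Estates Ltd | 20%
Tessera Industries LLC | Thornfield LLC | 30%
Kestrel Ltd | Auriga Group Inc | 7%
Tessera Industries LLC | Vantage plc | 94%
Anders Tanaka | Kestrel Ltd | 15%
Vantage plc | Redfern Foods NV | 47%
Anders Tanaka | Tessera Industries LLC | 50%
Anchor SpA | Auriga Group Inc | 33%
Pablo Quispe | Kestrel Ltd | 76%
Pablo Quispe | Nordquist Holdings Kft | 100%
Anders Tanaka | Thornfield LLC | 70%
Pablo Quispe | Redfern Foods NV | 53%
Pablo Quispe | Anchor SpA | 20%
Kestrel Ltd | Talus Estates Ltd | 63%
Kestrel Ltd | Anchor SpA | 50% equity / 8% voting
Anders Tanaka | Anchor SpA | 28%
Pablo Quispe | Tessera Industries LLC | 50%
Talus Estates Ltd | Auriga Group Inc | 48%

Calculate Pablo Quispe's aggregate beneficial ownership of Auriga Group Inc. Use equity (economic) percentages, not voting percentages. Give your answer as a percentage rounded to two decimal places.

48.88%

Pablo reaches Auriga along 5 paths.
Via Kestrel → Anchor: 76% × 50% × 33% = 12.54%.
Via Anchor: 20% × 33% = 6.6%.
Via Kestrel: 76% × 7% = 5.32%.
Via Kestrel → Talus: 76% × 63% × 48% = 22.9824%.
Via Tessera → Thornfield → Talus: 50% × 30% × 20% × 48% = 1.44%.
Total: 12.54% + 6.6% + 5.32% + 22.9824% + 1.44% = 48.8824%.
Rounded: 48.88%.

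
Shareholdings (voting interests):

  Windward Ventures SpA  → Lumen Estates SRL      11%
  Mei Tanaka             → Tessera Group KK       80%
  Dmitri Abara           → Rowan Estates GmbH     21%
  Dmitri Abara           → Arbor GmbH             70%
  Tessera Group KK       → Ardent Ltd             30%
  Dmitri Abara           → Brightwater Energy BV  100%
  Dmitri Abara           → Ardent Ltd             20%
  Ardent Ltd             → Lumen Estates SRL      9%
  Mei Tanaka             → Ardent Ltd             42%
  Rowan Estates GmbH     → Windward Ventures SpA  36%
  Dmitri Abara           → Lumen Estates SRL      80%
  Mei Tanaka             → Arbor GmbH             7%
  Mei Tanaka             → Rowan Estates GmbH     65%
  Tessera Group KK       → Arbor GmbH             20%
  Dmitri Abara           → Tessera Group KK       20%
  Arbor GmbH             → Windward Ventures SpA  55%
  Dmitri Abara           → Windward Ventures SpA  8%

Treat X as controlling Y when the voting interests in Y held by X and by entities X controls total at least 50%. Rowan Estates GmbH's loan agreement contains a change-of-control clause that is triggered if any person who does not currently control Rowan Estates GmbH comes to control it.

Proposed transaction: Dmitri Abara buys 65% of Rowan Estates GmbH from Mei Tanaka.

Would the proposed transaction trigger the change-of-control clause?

The purchase adds only to Dmitri's holdings (Mei's stake shrinks), so Dmitri is the only person who could newly come to control Rowan.
Dmitri holds 70% of Arbor, so Dmitri controls Arbor.
Arbor and Dmitri together hold 55% + 8% = 63% of Windward, so Dmitri controls Windward.
Windward and Dmitri together hold 11% + 80% = 91% of Lumen, so Dmitri controls Lumen.
Dmitri holds 100% of Brightwater, so Dmitri controls Brightwater.
In Rowan, Dmitri's side holds only 21%, not ≥ 50%.
So before the transaction, Dmitri does not control Rowan.
After the purchase, Dmitri's direct stake in Rowan rises to 21% + 65% = 86%, and Mei's stake falls to 0%.
Dmitri holds 86% of Rowan, so Dmitri controls Rowan.
Dmitri did not control Rowan before and does after, so the clause is triggered.

Yes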